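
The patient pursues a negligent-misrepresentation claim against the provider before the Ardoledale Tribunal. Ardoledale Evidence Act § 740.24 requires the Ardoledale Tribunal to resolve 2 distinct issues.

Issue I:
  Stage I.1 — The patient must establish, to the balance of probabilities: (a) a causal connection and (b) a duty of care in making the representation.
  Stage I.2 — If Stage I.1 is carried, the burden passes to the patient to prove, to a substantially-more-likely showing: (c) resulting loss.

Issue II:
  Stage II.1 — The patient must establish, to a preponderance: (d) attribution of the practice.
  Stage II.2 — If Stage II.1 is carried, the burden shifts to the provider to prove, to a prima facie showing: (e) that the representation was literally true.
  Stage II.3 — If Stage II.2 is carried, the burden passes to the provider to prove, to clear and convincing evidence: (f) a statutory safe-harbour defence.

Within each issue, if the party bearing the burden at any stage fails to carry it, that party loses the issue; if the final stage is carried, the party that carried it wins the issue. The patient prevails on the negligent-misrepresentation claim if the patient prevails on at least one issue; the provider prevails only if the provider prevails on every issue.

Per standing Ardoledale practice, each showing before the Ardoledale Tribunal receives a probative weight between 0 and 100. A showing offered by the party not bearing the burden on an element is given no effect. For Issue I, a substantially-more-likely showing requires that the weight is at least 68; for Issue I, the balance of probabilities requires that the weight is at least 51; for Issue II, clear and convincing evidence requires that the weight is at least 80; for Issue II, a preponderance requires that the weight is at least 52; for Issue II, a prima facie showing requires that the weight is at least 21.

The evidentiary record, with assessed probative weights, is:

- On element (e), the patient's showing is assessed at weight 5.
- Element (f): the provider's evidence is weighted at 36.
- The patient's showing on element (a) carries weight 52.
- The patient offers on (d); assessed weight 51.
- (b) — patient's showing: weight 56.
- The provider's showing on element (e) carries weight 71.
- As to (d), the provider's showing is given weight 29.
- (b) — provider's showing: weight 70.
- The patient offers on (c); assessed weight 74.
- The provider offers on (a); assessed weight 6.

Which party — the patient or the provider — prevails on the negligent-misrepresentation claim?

— Issue I —
Stage I.1 — burden on patient; standard: the balance of probabilities (weight is at least 51).
    (a): 52 (provider's 6 disregarded) ≥ 51 [met]
    (b): 56 (provider's 70 disregarded) ≥ 51 [met]
  Stage I.1 carried; the burden remains with the patient.
Stage I.2 — burden on patient; standard: a substantially-more-likely showing (weight is at least 68).
    (c): 74 ≥ 68 [met]
  The patient carries the last stage.
Every stage carried; the patient prevails on this issue.
— Issue II —
Stage II.1 (patient, a preponderance, weight is at least 52): (d) 51 (provider's 29 disregarded) < 52 — fails.
  The patient does not carry Stage II.1.
The provider prevails on this issue.
Per-issue: Issue I → patient; Issue II → provider. The patient must prevail on at least one issue; overall, the patient prevails.

patient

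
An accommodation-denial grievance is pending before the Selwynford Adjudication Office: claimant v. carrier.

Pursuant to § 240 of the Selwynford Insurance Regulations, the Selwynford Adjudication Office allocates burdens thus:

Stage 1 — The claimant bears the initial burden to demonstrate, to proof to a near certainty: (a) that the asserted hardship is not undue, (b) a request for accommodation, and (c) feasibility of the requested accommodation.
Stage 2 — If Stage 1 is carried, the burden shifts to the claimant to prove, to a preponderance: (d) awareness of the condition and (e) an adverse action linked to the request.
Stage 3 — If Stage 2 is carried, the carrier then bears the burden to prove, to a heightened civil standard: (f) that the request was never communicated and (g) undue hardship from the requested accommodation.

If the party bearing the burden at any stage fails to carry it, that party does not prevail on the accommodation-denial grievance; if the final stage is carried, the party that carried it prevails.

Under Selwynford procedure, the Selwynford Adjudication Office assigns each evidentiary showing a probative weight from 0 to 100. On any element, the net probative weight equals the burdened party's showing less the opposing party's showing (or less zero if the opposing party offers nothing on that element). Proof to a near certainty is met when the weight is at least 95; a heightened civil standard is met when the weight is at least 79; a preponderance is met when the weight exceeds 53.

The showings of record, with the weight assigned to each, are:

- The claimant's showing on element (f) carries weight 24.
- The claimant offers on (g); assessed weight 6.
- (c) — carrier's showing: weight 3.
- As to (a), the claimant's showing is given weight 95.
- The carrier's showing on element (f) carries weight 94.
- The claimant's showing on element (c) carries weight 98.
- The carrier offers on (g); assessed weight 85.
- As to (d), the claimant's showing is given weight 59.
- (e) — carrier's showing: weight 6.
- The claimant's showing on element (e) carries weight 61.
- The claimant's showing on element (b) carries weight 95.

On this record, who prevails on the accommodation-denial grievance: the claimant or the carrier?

claimant

At Stage 1 the claimant must meet proof to a near certainty (weight is at least 95): on (a) the weight is 95, which does reach 95, so (a) meets the standard; on (b) the weight is 95, ≥ 95, so (b) meets the standard; on (c) the weight is 98 less the opposing 3 gives net 95, ≥ 95, so (c) meets the standard.
  All elements met. The claimant retains the burden for Stage 2.
At Stage 2 the claimant must meet a preponderance (weight exceeds 53): on (d) the weight is 59, which does exceed 53, so (d) meets the standard; on (e) the weight is 61 less the opposing 6 gives net 55, > 53, so (e) meets the standard.
  All elements met. The burden passes to the carrier.
At Stage 3 the carrier must meet a heightened civil standard (weight is at least 79): on (f) the weight is 94 less the opposing 24 gives net 70, < 79, so (f) does not meet the standard; on (g) the weight is 85 less the opposing 6 gives net 79, which does reach 79, so (g) meets the standard.
  Not every element is met, so the carrier fails to carry Stage 3.
The claimant prevails.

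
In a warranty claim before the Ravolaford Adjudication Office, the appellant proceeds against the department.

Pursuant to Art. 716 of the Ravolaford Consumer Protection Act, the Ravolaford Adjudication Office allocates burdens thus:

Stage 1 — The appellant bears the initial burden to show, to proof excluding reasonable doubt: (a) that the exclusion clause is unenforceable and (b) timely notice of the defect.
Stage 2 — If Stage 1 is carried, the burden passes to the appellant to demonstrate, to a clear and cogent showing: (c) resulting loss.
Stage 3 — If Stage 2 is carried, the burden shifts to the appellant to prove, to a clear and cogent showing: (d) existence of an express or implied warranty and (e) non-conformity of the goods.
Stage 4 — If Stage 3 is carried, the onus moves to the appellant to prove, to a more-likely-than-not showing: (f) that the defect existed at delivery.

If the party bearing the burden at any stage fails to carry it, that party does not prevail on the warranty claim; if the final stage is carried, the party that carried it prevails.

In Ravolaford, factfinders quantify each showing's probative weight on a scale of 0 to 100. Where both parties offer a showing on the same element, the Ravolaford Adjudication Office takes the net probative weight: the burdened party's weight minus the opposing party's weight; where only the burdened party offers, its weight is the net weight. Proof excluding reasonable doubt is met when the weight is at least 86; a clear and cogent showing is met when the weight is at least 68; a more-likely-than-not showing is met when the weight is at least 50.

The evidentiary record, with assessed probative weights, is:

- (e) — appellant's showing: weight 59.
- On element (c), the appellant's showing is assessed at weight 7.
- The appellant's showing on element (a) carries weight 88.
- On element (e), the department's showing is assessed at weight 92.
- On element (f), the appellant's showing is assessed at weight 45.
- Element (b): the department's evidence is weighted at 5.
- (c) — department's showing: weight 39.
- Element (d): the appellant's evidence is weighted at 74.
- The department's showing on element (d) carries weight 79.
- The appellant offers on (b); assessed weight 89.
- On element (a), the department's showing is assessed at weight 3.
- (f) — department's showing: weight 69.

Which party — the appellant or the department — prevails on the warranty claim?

department

At Stage 1 the appellant must meet proof excluding reasonable doubt (weight is at least 86): on (a) the weight is 88 less the opposing 3 gives net 85, which does not reach 86, so (a) does not meet the standard; on (b) the weight is 89 less the opposing 5 gives net 84, which does not reach 86, so (b) does not meet the standard.
  The appellant does not carry Stage 1.
The department prevails.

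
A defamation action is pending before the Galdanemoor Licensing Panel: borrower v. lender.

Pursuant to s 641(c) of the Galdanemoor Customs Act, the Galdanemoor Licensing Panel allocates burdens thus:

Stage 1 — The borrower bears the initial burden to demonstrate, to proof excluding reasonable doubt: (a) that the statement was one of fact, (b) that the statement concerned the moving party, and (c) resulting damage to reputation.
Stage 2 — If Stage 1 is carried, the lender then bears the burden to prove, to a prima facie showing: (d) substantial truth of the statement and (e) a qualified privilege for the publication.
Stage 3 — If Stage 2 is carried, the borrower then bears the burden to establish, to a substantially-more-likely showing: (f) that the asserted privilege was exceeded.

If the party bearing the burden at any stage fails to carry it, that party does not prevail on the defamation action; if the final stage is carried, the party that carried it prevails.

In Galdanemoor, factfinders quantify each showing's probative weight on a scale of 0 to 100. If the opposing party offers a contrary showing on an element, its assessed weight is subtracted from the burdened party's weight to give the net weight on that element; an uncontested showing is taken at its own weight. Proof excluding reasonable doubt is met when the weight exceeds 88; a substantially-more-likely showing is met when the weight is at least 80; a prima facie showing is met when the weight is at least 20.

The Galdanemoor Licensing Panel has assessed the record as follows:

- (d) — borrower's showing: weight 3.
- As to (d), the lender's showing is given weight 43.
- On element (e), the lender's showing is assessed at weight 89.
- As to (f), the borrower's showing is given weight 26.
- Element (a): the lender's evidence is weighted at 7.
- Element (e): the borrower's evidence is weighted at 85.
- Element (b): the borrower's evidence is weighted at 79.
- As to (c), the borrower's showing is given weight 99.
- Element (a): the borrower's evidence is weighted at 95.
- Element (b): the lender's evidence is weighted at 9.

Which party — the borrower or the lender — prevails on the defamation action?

Stage 1 (borrower, proof excluding reasonable doubt, weight exceeds 88): (a) net 95−7=88 ≤ 88 — fails; (b) net 79−9=70 ≤ 88 — fails; (c) 99 > 88 — meets.
  Stage 1 not carried; the borrower fails its burden.
The analysis ends at Stage 1; the lender prevails.

lender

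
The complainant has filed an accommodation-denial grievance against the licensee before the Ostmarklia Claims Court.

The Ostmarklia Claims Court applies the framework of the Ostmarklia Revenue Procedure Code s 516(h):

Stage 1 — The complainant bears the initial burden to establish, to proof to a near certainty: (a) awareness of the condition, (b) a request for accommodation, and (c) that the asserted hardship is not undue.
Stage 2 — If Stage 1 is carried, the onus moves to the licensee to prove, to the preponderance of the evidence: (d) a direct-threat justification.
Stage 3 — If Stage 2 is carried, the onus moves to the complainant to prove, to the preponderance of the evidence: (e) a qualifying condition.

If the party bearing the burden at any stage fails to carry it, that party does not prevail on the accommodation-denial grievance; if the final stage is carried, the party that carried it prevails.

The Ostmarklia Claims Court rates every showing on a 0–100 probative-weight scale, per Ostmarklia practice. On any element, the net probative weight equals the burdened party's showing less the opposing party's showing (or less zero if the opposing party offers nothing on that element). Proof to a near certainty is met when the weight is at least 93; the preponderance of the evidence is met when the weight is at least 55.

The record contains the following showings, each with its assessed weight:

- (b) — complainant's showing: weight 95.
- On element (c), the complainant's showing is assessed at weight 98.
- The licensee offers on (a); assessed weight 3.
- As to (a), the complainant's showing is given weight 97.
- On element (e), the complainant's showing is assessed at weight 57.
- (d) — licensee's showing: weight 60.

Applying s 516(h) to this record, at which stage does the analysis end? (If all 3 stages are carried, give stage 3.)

Stage 1 — burden on complainant; standard: proof to a near certainty (weight is at least 93).
    (a): 97 − 3 = 94 ≥ 93 [met]
    (b): 95 ≥ 93 [met]
    (c): 98 ≥ 93 [met]
  Stage 1 carried; the burden shifts to the licensee.
Stage 2 — burden on licensee; standard: the preponderance of the evidence (weight is at least 55).
    (d): 60 ≥ 55 [met]
  Stage 2 carried; the burden shifts to the complainant.
Stage 3 — burden on complainant; standard: the preponderance of the evidence (weight is at least 55).
    (e): 57 ≥ 55 [met]
  The complainant carries the last stage.
With every stage satisfied, the complainant prevails.

stage 3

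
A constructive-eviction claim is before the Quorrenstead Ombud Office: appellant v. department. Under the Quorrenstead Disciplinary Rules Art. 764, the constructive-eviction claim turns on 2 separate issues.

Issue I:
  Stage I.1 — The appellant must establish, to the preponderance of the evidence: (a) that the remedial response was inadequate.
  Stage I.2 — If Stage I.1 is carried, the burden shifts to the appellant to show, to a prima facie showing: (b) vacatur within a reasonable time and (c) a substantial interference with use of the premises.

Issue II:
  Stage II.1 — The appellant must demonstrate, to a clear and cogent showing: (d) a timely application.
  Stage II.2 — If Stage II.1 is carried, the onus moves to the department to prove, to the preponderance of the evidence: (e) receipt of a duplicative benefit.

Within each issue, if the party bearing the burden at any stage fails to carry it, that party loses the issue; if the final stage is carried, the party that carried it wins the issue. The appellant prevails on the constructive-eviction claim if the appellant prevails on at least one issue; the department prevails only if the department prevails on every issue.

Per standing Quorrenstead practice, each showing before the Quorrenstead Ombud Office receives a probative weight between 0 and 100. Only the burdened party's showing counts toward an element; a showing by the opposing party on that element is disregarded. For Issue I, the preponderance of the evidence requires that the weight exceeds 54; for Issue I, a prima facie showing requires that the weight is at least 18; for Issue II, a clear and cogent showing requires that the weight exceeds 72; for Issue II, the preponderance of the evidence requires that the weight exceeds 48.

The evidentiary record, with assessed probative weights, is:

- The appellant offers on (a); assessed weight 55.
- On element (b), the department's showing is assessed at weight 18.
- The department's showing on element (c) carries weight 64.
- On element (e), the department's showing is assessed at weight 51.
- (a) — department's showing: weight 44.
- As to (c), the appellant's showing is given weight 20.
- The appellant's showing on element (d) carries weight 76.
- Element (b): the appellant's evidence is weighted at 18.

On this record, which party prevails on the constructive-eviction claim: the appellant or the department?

appellant

— Issue I —
At Stage I.1 the appellant must meet the preponderance of the evidence (weight exceeds 54): on (a) the weight is 55 (the department's 44 is given no effect), > 54, so (a) meets the standard.
  Stage I.1 is satisfied; the appellant continues to bear the burden.
At Stage I.2 the appellant must meet a prima facie showing (weight is at least 18): on (b) the weight is 18 (the department's 18 is given no effect), which does reach 18, so (b) meets the standard; on (c) the weight is 20 (the department's 64 is given no effect), ≥ 18, so (c) meets the standard.
  All elements met at the final stage.
All stages carried — the appellant prevails on this issue.
— Issue II —
Stage II.1 — burden on appellant; standard: a clear and cogent showing (weight exceeds 72).
    (d): 76 > 72 [met]
  Stage II.1 is satisfied; the onus moves to the department.
Stage II.2 — burden on department; standard: the preponderance of the evidence (weight exceeds 48).
    (e): 51 > 48 [met]
  The department carries the last stage.
Every stage carried; the department prevails on this issue.
Per-issue: Issue I → appellant; Issue II → department. The appellant must prevail on at least one issue; overall, the appellant prevails.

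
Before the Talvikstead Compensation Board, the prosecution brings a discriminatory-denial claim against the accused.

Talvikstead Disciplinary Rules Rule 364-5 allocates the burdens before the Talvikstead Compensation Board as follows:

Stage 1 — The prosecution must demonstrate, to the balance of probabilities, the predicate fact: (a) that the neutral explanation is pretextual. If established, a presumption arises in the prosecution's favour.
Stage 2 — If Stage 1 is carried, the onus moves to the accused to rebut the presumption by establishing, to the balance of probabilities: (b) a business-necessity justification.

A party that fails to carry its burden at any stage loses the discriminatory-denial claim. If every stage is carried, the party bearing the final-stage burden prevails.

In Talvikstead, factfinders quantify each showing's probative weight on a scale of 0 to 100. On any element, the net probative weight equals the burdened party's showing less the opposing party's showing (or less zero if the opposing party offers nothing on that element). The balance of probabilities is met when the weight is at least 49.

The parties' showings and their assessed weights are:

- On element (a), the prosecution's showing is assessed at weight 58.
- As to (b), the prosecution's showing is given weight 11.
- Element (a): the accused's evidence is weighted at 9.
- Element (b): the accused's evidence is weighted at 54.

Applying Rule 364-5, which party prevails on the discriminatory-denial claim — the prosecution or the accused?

prosecution

Stage 1 (prosecution, the balance of probabilities, weight is at least 49): (a) net 58−9=49 ≥ 49 — meets.
  The prosecution carries Stage 1; the accused now bears the burden.
Stage 2 (accused, the balance of probabilities, weight is at least 49): (b) net 54−11=43 < 49 — fails.
  Not every element is met, so the accused fails to carry Stage 2.
The prosecution prevails.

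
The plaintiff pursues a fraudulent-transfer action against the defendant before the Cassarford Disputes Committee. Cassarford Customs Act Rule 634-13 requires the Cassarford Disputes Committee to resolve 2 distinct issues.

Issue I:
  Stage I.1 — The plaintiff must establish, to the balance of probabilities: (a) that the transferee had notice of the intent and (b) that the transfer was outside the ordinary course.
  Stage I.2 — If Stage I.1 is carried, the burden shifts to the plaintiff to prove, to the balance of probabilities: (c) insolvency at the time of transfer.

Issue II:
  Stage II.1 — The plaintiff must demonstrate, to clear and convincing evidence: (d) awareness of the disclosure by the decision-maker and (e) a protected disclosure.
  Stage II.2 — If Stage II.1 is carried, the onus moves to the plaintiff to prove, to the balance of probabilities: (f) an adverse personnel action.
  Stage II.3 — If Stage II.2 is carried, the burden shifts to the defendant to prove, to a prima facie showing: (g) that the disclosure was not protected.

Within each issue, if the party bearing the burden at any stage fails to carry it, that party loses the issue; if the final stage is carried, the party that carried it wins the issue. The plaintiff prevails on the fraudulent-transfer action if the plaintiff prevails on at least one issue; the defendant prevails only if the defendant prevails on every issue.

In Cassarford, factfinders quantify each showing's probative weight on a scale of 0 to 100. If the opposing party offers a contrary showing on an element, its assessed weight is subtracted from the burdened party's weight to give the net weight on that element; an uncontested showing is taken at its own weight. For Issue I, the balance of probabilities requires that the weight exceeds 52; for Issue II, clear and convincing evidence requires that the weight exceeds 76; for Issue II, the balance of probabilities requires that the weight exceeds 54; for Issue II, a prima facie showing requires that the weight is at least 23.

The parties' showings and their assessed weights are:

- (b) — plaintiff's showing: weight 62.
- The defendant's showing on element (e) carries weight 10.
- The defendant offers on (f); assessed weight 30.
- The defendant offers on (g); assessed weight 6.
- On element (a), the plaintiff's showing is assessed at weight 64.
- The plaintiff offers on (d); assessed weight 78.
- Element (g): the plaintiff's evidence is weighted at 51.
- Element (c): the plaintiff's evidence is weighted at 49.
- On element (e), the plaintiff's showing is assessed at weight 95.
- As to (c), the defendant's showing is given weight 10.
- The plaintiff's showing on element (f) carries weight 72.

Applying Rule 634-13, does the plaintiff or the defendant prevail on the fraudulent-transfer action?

— Issue I —
Stage I.1 — burden on plaintiff; standard: the balance of probabilities (weight exceeds 52).
    (a): 64 > 52 [met]
    (b): 62 > 52 [met]
  Stage I.1 is satisfied; the plaintiff continues to bear the burden.
Stage I.2 — burden on plaintiff; standard: the balance of probabilities (weight exceeds 52).
    (c): 49 − 10 = 39 ≤ 52 [not met]
  Stage I.2 not carried; the plaintiff fails its burden.
The analysis ends at Stage I.2; the defendant prevails on this issue.
— Issue II —
Stage II.1 (plaintiff, clear and convincing evidence, weight exceeds 76): (d) 78 > 76 — meets; (e) net 95−10=85 > 76 — meets.
  Stage II.1 is satisfied; the plaintiff continues to bear the burden.
Stage II.2 (plaintiff, the balance of probabilities, weight exceeds 54): (f) net 72−30=42 ≤ 54 — fails.
  Stage II.2 not carried; the plaintiff fails its burden.
The analysis ends at Stage II.2; the defendant prevails on this issue.
Per-issue: Issue I → defendant; Issue II → defendant. The plaintiff must prevail on at least one issue; overall, the defendant prevails.

defendant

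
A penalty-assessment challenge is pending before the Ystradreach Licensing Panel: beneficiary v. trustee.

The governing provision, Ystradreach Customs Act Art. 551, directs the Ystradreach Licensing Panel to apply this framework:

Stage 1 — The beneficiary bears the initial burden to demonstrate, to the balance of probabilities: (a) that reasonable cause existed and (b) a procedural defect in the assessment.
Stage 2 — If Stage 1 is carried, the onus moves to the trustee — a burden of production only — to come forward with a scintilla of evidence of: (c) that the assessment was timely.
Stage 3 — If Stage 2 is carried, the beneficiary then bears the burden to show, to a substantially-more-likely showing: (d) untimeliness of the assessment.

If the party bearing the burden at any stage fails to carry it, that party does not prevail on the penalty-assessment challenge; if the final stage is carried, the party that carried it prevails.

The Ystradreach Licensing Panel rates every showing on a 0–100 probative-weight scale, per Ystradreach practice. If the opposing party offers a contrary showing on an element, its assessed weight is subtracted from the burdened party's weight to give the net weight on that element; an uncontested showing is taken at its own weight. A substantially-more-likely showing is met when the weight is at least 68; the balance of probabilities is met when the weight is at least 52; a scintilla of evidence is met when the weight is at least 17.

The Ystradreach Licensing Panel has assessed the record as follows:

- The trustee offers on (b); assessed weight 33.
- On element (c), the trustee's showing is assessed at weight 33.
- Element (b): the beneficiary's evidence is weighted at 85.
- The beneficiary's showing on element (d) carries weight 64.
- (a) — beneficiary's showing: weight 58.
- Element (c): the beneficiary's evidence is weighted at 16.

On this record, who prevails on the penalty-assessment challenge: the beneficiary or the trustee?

trustee

Stage 1 — burden on beneficiary; standard: the balance of probabilities (weight is at least 52).
    (a): 58 ≥ 52 [met]
    (b): 85 − 33 = 52 ≥ 52 [met]
  Stage 1 is satisfied; the onus moves to the trustee.
Stage 2 — burden on trustee; standard: a scintilla of evidence (weight is at least 17).
    (c): 33 − 16 = 17 ≥ 17 [met]
  Stage 2 is satisfied; the onus moves to the beneficiary.
Stage 3 — burden on beneficiary; standard: a substantially-more-likely showing (weight is at least 68).
    (d): 64 < 68 [not met]
  Stage 3 not carried; the beneficiary fails its burden.
The trustee prevails.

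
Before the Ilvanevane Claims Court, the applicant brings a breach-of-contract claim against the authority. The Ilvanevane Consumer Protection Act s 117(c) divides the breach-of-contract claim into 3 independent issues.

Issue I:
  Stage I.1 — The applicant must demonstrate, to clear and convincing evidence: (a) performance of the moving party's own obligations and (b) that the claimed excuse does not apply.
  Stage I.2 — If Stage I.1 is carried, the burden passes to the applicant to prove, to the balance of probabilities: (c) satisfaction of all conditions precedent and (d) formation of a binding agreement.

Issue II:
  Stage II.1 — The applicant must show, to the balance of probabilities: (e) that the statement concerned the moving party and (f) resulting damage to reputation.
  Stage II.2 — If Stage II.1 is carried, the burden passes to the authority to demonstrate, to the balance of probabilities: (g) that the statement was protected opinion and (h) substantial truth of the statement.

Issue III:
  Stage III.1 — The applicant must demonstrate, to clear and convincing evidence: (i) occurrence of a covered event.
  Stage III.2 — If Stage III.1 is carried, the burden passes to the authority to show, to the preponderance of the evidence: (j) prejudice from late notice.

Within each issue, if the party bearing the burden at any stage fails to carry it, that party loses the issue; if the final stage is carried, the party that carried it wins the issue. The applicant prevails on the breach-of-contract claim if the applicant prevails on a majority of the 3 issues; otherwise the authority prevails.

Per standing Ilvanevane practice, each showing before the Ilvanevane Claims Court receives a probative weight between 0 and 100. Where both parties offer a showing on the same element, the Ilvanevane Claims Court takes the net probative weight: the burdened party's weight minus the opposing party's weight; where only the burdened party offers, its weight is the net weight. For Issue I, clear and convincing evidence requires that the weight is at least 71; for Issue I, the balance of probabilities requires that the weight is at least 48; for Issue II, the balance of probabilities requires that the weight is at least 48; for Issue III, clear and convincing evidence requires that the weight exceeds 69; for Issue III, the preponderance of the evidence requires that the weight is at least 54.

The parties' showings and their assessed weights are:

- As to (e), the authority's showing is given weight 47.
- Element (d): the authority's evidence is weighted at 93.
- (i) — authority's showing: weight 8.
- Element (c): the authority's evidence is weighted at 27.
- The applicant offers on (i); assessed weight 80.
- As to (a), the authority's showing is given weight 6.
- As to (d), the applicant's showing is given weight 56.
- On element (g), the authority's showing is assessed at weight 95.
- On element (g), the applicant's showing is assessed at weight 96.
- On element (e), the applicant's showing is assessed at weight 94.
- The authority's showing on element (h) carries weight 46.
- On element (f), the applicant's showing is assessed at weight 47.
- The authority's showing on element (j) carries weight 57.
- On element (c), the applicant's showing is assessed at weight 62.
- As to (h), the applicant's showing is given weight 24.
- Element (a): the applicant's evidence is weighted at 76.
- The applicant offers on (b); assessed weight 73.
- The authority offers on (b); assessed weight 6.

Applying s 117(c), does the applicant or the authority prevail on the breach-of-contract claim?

— Issue I —
Stage I.1 (applicant, clear and convincing evidence, weight is at least 71): (a) net 76−6=70 < 71 — fails; (b) net 73−6=67 < 71 — fails.
  Stage I.1 not carried; the applicant fails its burden.
So the authority prevails on this issue.
— Issue II —
At Stage II.1 the applicant must meet the balance of probabilities (weight is at least 48): on (e) the weight is 94 less the opposing 47 gives net 47, < 48, so (e) does not meet the standard; on (f) the weight is 47, which does not reach 48, so (f) does not meet the standard.
  Stage II.1 not carried; the applicant fails its burden.
The analysis ends at Stage II.1; the authority prevails on this issue.
— Issue III —
Stage III.1 (applicant, clear and convincing evidence, weight exceeds 69): (i) net 80−8=72 > 69 — meets.
  Stage III.1 carried; the burden shifts to the authority.
Stage III.2 (authority, the preponderance of the evidence, weight is at least 54): (j) 57 ≥ 54 — meets.
  Stage III.2 carried; the final stage is satisfied.
All stages carried — the authority prevails on this issue.
Per-issue: Issue I → authority; Issue II → authority; Issue III → authority. The applicant must prevail on a majority of issues; overall, the authority prevails.

authority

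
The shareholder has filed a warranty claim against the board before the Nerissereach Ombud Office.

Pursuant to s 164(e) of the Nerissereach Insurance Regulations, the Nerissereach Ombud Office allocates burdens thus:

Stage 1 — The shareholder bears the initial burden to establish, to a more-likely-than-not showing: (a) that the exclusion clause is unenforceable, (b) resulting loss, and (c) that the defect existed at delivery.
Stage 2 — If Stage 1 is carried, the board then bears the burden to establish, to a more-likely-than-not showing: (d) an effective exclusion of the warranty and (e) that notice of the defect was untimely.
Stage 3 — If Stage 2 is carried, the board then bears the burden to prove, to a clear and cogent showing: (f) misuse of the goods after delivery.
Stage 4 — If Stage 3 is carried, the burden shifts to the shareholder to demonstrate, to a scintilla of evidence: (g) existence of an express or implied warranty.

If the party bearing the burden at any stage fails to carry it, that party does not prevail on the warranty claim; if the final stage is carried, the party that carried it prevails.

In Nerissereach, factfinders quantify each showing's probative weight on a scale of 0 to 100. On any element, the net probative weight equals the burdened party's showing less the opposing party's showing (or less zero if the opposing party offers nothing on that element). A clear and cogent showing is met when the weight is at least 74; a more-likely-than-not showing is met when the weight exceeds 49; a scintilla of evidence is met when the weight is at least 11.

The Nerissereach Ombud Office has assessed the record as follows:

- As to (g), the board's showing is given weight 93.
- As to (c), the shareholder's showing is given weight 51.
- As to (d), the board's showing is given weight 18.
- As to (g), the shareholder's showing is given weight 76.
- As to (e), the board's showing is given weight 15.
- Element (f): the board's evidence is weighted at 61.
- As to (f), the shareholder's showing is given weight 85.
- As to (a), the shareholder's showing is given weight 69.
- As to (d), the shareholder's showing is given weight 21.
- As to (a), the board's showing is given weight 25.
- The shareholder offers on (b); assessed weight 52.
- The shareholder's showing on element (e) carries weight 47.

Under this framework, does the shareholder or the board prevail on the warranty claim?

board

At Stage 1 the shareholder must meet a more-likely-than-not showing (weight exceeds 49): on (a) the weight is 69 less the opposing 25 gives net 44, which does not exceed 49, so (a) does not meet the standard; on (b) the weight is 52, > 49, so (b) meets the standard; on (c) the weight is 51, which does exceed 49, so (c) meets the standard.
  The shareholder does not carry Stage 1.
The board prevails.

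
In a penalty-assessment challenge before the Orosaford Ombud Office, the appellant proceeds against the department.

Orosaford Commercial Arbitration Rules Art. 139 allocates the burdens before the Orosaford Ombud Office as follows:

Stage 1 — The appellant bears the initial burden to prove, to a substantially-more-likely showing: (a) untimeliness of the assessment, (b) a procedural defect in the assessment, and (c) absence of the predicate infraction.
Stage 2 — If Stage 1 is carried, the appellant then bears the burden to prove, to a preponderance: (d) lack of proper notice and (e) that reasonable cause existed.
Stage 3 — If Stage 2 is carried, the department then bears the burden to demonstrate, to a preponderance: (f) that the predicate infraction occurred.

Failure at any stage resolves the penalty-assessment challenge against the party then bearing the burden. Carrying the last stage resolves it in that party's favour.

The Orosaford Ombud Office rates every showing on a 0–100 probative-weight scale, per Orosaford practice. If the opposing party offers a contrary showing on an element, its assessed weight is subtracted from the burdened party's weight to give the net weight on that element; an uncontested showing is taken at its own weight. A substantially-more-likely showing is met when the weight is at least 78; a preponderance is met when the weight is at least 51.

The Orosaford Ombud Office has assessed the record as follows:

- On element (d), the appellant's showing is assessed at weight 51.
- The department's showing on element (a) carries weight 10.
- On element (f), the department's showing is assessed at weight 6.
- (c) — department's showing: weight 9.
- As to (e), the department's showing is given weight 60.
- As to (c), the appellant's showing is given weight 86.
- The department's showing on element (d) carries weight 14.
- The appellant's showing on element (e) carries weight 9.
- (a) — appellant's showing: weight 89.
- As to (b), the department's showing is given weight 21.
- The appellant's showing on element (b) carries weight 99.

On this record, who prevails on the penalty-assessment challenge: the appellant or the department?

At Stage 1 the appellant must meet a substantially-more-likely showing (weight is at least 78): on (a) the weight is 89 less the opposing 10 gives net 79, which does reach 78, so (a) meets the standard; on (b) the weight is 99 less the opposing 21 gives net 78, ≥ 78, so (b) meets the standard; on (c) the weight is 86 less the opposing 9 gives net 77, < 78, so (c) does not meet the standard.
  Stage 1 not carried; the appellant fails its burden.
The department prevails.

department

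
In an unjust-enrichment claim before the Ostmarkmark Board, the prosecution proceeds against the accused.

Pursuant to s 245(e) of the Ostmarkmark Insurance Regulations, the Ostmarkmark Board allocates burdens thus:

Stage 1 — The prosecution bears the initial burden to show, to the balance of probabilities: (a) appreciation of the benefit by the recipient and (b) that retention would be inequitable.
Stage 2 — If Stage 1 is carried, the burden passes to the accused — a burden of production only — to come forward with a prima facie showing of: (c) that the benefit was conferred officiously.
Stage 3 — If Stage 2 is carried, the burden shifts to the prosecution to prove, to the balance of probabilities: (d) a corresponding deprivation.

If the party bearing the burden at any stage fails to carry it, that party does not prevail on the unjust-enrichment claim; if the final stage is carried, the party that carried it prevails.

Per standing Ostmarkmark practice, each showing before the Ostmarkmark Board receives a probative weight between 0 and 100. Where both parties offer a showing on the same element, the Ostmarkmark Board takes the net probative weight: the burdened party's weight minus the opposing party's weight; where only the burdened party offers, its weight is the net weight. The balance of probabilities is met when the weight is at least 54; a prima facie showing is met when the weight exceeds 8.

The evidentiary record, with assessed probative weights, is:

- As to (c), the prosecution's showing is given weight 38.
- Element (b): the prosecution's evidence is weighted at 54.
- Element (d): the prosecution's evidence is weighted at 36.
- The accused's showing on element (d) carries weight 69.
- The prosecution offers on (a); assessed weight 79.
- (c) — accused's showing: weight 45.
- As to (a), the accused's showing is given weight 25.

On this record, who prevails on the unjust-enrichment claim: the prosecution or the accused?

Stage 1 (prosecution, the balance of probabilities, weight is at least 54): (a) net 79−25=54 ≥ 54 — meets; (b) 54 ≥ 54 — meets.
  All elements met. The burden passes to the accused.
Stage 2 (accused, a prima facie showing, weight exceeds 8): (c) net 45−38=7 ≤ 8 — fails.
  Stage 2 not carried; the accused fails its burden.
So the prosecution prevails.

prosecution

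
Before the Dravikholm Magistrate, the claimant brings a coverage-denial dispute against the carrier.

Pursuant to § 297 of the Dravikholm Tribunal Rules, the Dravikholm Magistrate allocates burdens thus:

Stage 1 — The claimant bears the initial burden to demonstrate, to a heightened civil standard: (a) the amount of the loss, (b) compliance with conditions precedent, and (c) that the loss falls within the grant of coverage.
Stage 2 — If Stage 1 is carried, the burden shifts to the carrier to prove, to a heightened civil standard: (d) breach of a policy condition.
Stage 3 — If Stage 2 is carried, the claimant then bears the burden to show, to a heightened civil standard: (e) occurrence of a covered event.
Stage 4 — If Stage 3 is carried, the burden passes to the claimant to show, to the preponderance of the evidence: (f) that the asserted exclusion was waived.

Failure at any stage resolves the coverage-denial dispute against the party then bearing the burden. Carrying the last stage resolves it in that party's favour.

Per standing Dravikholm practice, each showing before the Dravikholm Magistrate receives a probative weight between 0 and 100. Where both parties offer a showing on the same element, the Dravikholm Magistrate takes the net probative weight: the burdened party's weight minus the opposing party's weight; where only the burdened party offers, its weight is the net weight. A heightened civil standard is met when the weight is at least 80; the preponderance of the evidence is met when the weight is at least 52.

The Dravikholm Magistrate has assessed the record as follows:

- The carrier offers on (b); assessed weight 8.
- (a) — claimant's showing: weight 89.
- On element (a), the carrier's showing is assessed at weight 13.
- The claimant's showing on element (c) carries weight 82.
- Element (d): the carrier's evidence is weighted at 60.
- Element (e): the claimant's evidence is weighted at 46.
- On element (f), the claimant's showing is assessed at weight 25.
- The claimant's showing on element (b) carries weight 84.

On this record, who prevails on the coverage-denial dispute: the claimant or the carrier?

At Stage 1 the claimant must meet a heightened civil standard (weight is at least 80): on (a) the weight is 89 less the opposing 13 gives net 76, < 80, so (a) does not meet the standard; on (b) the weight is 84 less the opposing 8 gives net 76, < 80, so (b) does not meet the standard; on (c) the weight is 82, ≥ 80, so (c) meets the standard.
  Not every element is met, so the claimant fails to carry Stage 1.
So the carrier prevails.

carrier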